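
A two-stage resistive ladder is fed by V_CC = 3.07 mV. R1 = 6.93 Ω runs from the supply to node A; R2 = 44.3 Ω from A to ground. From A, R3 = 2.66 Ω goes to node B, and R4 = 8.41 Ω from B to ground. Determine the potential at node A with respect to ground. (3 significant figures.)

V_A ≈ 1.72 mV

Node A sees R2 in parallel with the series input of stage 2, R3 + R4 = 11.07 Ω.
R2 ‖ (R3+R4) = 8.857 Ω.
First divider: V_A = V_CC · 8.857/(6.93 + 8.857) = 1.722 mV.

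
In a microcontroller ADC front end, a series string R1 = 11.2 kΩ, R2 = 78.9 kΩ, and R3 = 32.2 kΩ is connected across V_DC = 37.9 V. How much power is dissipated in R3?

P ≈ 3.09 mW

ΣR = 122.3 kΩ → I = 37.9/122.3 = 0.3099 mA.
P = I²R = 0.09603 × 32.2 = 3.092 mW.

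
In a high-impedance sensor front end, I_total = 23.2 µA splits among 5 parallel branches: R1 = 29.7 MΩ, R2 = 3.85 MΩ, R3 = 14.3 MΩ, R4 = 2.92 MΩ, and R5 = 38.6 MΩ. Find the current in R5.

I ≈ 0.821 µA

Conductances: ΣG = 1/29.7 + 1/3.85 + 1/14.3 + 1/2.92 + 1/38.6 = 0.7317 (1/MΩ).
R5 takes the fraction G_k/ΣG = 0.02591/0.7317 = 0.03541, so I = 23.2 × 0.03541 = 0.8214 µA.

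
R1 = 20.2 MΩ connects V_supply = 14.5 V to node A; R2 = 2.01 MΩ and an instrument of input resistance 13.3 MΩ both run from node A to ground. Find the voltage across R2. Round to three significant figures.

First combine the lower leg with the load: R2 ‖ R_L = 1.746 MΩ.
Now apply the divider: V_out = 14.5 × 0.07956 = 1.154 V.

V_out ≈ 1.15 V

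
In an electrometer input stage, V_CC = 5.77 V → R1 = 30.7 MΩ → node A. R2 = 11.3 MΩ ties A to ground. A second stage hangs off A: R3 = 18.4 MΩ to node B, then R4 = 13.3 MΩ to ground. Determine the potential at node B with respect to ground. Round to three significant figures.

V_B ≈ 0.517 V

The second stage (R3 + R4 = 31.70 MΩ) loads node A in parallel with R2.
R2 ‖ (R3+R4) = 8.330 MΩ.
V_A = 5.77 × 8.330/(30.7 + 8.330) = 1.232 V.
V_B = V_A × 0.4196 = 0.5167 V.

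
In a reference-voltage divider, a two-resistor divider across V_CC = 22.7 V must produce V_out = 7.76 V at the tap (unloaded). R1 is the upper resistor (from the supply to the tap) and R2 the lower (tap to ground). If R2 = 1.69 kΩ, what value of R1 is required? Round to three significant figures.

V_out/V_CC = R2/(R1+R2) = 0.3419.
R1 = R2·(1/k − 1) = 1.69 × 1.925 = 3.254 kΩ.

R1 ≈ 3.25 kΩ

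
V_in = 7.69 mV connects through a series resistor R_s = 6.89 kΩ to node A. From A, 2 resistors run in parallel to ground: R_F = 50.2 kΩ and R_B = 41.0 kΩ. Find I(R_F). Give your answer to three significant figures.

I ≈ 0.117 µA

Combine the parallel branches: R_p = (1/50.2 + 1/41.0)⁻¹ = 22.57 kΩ.
Node voltage V_A = V_in · R_p/(R_s + R_p) = 7.69 × 0.7661 = 5.891 mV.
I(R_F) = V_A / R_F = 5.891/50.2 = 0.1174 µA.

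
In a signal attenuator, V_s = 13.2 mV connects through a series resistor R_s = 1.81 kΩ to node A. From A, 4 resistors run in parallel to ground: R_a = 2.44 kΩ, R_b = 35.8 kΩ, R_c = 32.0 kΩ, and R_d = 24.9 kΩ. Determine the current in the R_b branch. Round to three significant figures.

Equivalent of the parallel group: R_p = 1.964 kΩ.
V_A = 13.2 × 1.964/3.774 = 6.869 mV.
Branch current I = V_A/R_b = 6.869/35.8 = 0.1919 µA.

I ≈ 0.192 µA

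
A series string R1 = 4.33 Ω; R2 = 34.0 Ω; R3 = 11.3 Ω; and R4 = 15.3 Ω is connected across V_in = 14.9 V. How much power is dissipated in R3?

P ≈ 0.595 W

Series current I = V_in/ΣR = 14.9/64.93 = 0.2295 A.
V(R3) = I·R = 2.593 V; P = V·I = 2.593 × 0.2295 = 0.5951 W.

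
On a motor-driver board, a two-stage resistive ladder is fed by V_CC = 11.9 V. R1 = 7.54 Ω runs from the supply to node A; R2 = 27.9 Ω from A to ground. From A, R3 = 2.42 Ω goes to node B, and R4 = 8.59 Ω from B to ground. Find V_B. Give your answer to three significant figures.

Looking into the second stage from A: R3 + R4 = 11.01 Ω appears in parallel with R2.
Effective lower resistance at A: R2 ‖ 11.01 = 7.895 Ω.
V_A = 11.9 × 7.895/(7.54 + 7.895) = 6.087 V.
Stage 2 is unloaded, so V_B = V_A · R4/(R3+R4) = 6.087 × 8.59/11.01 = 4.749 V.

V_B ≈ 4.75 V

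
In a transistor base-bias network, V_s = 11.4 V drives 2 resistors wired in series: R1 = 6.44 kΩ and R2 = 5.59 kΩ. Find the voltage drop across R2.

V ≈ 5.30 V

Total series resistance ΣR = 6.44 + 5.59 = 12.03 kΩ.
Voltage divider: V = V_s · (5.590 / 12.03) = 11.4 × 0.4647 = 5.297 V.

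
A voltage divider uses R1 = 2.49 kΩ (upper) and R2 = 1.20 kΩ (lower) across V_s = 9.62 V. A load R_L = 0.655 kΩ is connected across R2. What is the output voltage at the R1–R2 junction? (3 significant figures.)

V_out ≈ 1.40 V

The load sits in parallel with R2, giving an effective lower resistance R2' = R2·R_L/(R2+R_L) = 0.4237 kΩ.
Voltage divider with the loaded lower leg: V_out = 9.62 × 0.4237/(2.49 + 0.4237) = 9.62 × 0.1454 = 1.399 V.
(Unloaded it would be 3.13 V; the load pulls it down.)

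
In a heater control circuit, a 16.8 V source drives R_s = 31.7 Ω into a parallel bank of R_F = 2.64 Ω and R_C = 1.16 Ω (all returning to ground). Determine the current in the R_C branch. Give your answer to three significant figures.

I ≈ 0.359 A

Parallel bank: R_p = 1/(1/2.64 + 1/1.16) = 0.8059 Ω.
Node voltage V_A = V_in · R_p/(R_s + R_p) = 16.8 × 0.02479 = 0.4165 V.
I(R_C) = V_A / R_C = 0.4165/1.16 = 0.3591 A.
(Equivalently: I_total = 0.5168 A, then current-divider fraction G_k/ΣG = 0.6947.)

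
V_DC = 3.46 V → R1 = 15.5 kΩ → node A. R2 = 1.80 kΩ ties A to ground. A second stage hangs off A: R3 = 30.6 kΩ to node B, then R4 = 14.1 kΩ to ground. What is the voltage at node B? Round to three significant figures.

Node A sees R2 in parallel with the series input of stage 2, R3 + R4 = 44.70 kΩ.
Effective lower resistance at A: R2 ‖ 44.70 = 1.730 kΩ.
V_A = 3.46 × 1.730/(15.5 + 1.730) = 0.3475 V.
V_B = V_A × 0.3154 = 0.1096 V.

V_B ≈ 0.110 V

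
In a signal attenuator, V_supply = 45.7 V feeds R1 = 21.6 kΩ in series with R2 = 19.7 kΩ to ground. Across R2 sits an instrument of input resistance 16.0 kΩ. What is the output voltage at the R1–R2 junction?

V_out ≈ 13.3 V

R2 ‖ R_L = (19.7 × 16.0)/(19.7 + 16.0) = 8.829 kΩ.
Now apply the divider: V_out = 45.7 × 0.2902 = 13.26 V.
(Unloaded it would be 21.8 V; the load pulls it down.)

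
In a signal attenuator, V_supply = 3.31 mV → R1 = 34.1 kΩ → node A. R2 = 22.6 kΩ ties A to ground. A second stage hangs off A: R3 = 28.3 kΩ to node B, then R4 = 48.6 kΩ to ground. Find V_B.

Node A sees R2 in parallel with the series input of stage 2, R3 + R4 = 76.90 kΩ.
R2 ‖ (R3+R4) = 17.47 kΩ.
First divider: V_A = V_supply · 17.47/(34.1 + 17.47) = 1.121 mV.
V_B = V_A × 0.6320 = 0.7086 mV.

V_B ≈ 0.709 mV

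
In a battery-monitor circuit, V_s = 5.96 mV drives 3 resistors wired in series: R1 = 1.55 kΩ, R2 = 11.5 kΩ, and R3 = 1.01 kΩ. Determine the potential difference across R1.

Series total: ΣR = 1.55 + 11.5 + 1.01 = 14.06 kΩ.
Voltage divider: V = V_s · (1.550 / 14.06) = 5.96 × 0.1102 = 0.6570 mV.

V ≈ 0.657 mV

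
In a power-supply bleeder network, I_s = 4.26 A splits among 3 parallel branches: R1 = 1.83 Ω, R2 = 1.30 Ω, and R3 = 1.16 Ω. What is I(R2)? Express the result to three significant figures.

ΣG = 1/1.83 + 1/1.30 + 1/1.16 = 2.178.
Current divider: I(R2) = I_s · G_k/ΣG = 4.26 × (0.7692/2.178) = 4.26 × 0.3532 = 1.505 A.

I ≈ 1.50 A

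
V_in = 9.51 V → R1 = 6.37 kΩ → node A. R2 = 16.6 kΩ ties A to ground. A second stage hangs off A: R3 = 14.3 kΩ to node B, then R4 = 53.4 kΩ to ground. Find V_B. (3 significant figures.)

The second stage (R3 + R4 = 67.70 kΩ) loads node A in parallel with R2.
Effective lower resistance at A: R2 ‖ 67.70 = 13.33 kΩ.
V_A = 9.51 × 13.33/(6.37 + 13.33) = 6.435 V.
Then the unloaded second divider: V_B = V_A × R4/(R3+R4) = 6.435 × 0.7888 = 5.076 V.

V_B ≈ 5.08 V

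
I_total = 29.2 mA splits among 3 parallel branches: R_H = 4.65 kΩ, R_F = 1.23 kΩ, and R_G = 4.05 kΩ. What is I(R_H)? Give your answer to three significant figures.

Conductances: ΣG = 1/4.65 + 1/1.23 + 1/4.05 = 1.275 (1/kΩ).
By the current-divider rule, I = I_total · G_k/ΣG = 29.2 × 0.1687 = 4.925 mA.

I ≈ 4.93 mA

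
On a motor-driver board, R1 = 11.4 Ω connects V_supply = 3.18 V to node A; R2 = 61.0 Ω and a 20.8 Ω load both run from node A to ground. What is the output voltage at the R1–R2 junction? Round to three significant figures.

V_out ≈ 1.83 V

First combine the lower leg with the load: R2 ‖ R_L = 15.51 Ω.
Now apply the divider: V_out = 3.18 × 0.5764 = 1.833 V.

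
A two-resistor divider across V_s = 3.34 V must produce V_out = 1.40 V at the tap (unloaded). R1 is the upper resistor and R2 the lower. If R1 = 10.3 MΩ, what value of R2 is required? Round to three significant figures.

R2 ≈ 7.43 MΩ

Required fraction k = V_out/V_s = 0.4192.
So R2 = R1 · V_out/(V_s − V_out) = 10.3 × 1.40/(3.34 − 1.40) = 10.3 × 0.7216 = 7.433 MΩ.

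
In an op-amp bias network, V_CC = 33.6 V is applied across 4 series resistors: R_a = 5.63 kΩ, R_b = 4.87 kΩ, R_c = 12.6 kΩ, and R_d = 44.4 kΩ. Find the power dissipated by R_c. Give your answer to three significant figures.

ΣR = 67.50 kΩ → I = 33.6/67.50 = 0.4978 mA.
P = I²R = 0.2478 × 12.6 = 3.122 mW.

P ≈ 3.12 mW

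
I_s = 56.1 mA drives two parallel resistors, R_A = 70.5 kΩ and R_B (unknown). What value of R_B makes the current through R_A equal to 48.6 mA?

The fraction through R_A equals R_B/(R_A+R_B).
48.6/56.1 = R_B/(R_A + R_B) → R_B = R_A · (0.8663)/(1 − 0.8663) = 70.5 × 6.480 = 456.8 kΩ.

R_B ≈ 457 kΩ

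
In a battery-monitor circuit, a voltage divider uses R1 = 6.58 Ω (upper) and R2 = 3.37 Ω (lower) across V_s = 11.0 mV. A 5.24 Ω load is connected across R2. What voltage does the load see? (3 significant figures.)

First combine the lower leg with the load: R2 ‖ R_L = 2.051 Ω.
Then V_out = V_s · R2'/(R1 + R2') = 11.0 × 2.051/8.631 = 2.614 mV.

V_out ≈ 2.61 mV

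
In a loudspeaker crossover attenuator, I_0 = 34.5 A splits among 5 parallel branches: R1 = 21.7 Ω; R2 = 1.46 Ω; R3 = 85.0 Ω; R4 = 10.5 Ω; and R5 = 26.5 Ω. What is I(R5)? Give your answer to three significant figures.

I ≈ 1.49 A

Total conductance ΣG = 1/21.7 + 1/1.46 + 1/85.0 + 1/10.5 + 1/26.5 = 0.8758 (units of 1/Ω).
R5 takes the fraction G_k/ΣG = 0.03774/0.8758 = 0.04309, so I = 34.5 × 0.04309 = 1.487 A.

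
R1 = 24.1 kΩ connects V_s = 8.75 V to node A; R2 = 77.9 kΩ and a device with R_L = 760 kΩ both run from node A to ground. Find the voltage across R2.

First combine the lower leg with the load: R2 ‖ R_L = 70.66 kΩ.
Then V_out = V_s · R2'/(R1 + R2') = 8.75 × 70.66/94.76 = 6.525 V.
(Unloaded it would be 6.68 V; the load pulls it down.)

V_out ≈ 6.52 V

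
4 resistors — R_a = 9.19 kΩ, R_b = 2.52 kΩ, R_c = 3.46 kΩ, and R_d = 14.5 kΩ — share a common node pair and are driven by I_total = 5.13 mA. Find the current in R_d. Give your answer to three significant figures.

ΣG = 1/9.19 + 1/2.52 + 1/3.46 + 1/14.5 = 0.8636.
R_d takes the fraction G_k/ΣG = 0.06897/0.8636 = 0.07986, so I = 5.13 × 0.07986 = 0.4097 mA.

I ≈ 0.410 mA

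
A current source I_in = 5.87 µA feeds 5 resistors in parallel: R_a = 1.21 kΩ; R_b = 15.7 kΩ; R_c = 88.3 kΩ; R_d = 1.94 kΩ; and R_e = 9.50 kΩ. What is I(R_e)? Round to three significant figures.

I ≈ 0.406 µA

Total conductance ΣG = 1/1.21 + 1/15.7 + 1/88.3 + 1/1.94 + 1/9.50 = 1.522 (units of 1/kΩ).
R_e takes the fraction G_k/ΣG = 0.1053/1.522 = 0.06915, so I = 5.87 × 0.06915 = 0.4059 µA.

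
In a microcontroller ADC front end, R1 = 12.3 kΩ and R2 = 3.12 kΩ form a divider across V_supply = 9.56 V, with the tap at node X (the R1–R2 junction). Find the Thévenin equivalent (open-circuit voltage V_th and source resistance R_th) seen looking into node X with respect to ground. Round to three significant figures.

V_th ≈ 1.93 V, R_th ≈ 2.49 kΩ

With X open, the divider is unloaded: V_th = 9.56 × 3.12/15.42 = 1.934 V.
Zeroing V_supply shorts the top of R1 to ground, so R_th = R1 ‖ R2 = 2.489 kΩ.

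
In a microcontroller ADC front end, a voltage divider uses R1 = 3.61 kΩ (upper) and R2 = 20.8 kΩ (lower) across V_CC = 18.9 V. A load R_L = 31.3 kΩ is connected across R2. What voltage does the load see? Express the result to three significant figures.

The load sits in parallel with R2, giving an effective lower resistance R2' = R2·R_L/(R2+R_L) = 12.50 kΩ.
Then V_out = V_CC · R2'/(R1 + R2') = 18.9 × 12.50/16.11 = 14.66 V.

V_out ≈ 14.7 V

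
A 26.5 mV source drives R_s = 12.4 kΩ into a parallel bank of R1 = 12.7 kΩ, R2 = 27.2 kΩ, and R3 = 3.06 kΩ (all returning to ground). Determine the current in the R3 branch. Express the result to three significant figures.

I ≈ 1.34 µA

Parallel bank: R_p = 1/(1/12.7 + 1/27.2 + 1/3.06) = 2.261 kΩ.
Node voltage V_A = V_s · R_p/(R_s + R_p) = 26.5 × 0.1542 = 4.087 mV.
Branch current I = V_A/R3 = 4.087/3.06 = 1.336 µA.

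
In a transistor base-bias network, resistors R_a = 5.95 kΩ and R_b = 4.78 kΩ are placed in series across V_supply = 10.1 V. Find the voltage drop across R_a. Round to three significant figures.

Series total: ΣR = 5.95 + 4.78 = 10.73 kΩ.
By the voltage-divider rule, V = 10.1 × 5.950/10.73 = 5.601 V.

V ≈ 5.60 V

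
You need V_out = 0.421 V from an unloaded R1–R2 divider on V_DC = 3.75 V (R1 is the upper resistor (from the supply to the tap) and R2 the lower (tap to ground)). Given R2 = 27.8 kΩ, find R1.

R1 ≈ 220 kΩ

V_out/V_DC = R2/(R1+R2) = 0.1123.
R1 = R2·(1/k − 1) = 27.8 × 7.907 = 219.8 kΩ.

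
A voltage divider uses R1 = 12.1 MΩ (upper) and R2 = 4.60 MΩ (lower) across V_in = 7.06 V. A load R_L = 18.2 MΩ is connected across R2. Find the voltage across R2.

First combine the lower leg with the load: R2 ‖ R_L = 3.672 MΩ.
Voltage divider with the loaded lower leg: V_out = 7.06 × 3.672/(12.1 + 3.672) = 7.06 × 0.2328 = 1.644 V.

V_out ≈ 1.64 V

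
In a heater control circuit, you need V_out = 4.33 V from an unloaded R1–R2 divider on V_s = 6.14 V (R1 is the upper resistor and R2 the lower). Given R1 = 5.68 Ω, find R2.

V_out/V_s = R2/(R1+R2) = 0.7052.
So R2 = R1 · V_out/(V_s − V_out) = 5.68 × 4.33/(6.14 − 4.33) = 5.68 × 2.392 = 13.59 Ω.

R2 ≈ 13.6 Ω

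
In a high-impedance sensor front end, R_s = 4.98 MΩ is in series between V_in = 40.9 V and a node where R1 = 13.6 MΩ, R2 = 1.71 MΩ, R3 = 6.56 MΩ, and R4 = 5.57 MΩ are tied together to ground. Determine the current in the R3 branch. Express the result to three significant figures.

I ≈ 1.05 µA

Equivalent of the parallel group: R_p = 1.010 MΩ.
V_A = 40.9 × 1.010/5.990 = 6.895 V.
I(R3) = V_A / R3 = 6.895/6.56 = 1.051 µA.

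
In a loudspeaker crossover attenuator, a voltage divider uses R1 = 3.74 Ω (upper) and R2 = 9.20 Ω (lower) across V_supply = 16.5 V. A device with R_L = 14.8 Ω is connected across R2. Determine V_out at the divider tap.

V_out ≈ 9.94 V

The load sits in parallel with R2, giving an effective lower resistance R2' = R2·R_L/(R2+R_L) = 5.673 Ω.
Now apply the divider: V_out = 16.5 × 0.6027 = 9.944 V.
(Unloaded it would be 11.7 V; the load pulls it down.)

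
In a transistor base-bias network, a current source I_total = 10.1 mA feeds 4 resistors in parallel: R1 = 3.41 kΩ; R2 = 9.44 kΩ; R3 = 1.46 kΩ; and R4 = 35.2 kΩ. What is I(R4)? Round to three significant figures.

Total conductance ΣG = 1/3.41 + 1/9.44 + 1/1.46 + 1/35.2 = 1.113 (units of 1/kΩ).
Current divider: I(R4) = I_total · G_k/ΣG = 10.1 × (0.02841/1.113) = 10.1 × 0.02554 = 0.2579 mA.

I ≈ 0.258 mA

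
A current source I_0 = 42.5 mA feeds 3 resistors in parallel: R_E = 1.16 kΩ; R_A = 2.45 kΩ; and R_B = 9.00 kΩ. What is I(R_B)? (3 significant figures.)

Total conductance ΣG = 1/1.16 + 1/2.45 + 1/9.00 = 1.381 (units of 1/kΩ).
By the current-divider rule, I = I_0 · G_k/ΣG = 42.5 × 0.08044 = 3.419 mA.

I ≈ 3.42 mA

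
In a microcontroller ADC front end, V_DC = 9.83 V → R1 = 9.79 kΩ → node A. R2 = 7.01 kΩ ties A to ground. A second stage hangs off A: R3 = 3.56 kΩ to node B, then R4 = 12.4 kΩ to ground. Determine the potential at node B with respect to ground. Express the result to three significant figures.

The second stage (R3 + R4 = 15.96 kΩ) loads node A in parallel with R2.
Effective lower resistance at A: R2 ‖ 15.96 = 4.871 kΩ.
First divider: V_A = V_DC · 4.871/(9.79 + 4.871) = 3.266 V.
V_B = V_A × 0.7769 = 2.537 V.

V_B ≈ 2.54 V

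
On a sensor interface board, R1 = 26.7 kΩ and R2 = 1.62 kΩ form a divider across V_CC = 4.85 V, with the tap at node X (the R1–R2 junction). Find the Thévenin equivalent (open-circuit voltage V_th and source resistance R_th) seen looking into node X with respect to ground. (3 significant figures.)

V_th is the unloaded tap voltage: V_CC · R2/(R1+R2) = 4.85 × 0.05720 = 0.2774 V.
Zeroing V_CC shorts the top of R1 to ground, so R_th = R1 ‖ R2 = 1.527 kΩ.

V_th ≈ 0.277 V, R_th ≈ 1.53 kΩ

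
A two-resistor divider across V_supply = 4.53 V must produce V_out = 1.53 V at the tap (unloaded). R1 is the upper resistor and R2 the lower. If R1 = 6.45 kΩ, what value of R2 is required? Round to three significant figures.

R2 ≈ 3.29 kΩ

Required fraction k = V_out/V_supply = 0.3377.
R2 = R1 · 0.3377/(1 − 0.3377) = 3.290 kΩ.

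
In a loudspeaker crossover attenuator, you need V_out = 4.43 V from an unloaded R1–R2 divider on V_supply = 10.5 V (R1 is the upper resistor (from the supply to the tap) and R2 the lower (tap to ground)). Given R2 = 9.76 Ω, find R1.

R1 ≈ 13.4 Ω

V_out/V_supply = R2/(R1+R2) = 0.4219.
So R1 = R2 · (V_supply/V_out − 1) = 9.76 × (10.5/4.43 − 1) = 9.76 × 1.370 = 13.37 Ω.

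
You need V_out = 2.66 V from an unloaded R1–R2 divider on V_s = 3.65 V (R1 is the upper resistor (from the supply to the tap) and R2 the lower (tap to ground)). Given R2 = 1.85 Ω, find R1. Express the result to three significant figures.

The divider ratio is R2/(R1+R2) = 2.66/3.65 = 0.7288.
Rearranging, R1 = R2·(1−k)/k = 1.85 × 0.3722 = 0.6885 Ω.

R1 ≈ 0.689 Ω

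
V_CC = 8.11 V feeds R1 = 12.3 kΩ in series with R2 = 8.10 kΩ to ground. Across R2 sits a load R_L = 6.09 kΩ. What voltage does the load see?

First combine the lower leg with the load: R2 ‖ R_L = 3.476 kΩ.
Now apply the divider: V_out = 8.11 × 0.2204 = 1.787 V.
(Unloaded it would be 3.22 V; the load pulls it down.)

V_out ≈ 1.79 V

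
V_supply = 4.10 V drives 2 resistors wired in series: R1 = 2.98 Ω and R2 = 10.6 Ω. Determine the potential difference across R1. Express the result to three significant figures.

ΣR = 2.98 + 10.6 = 13.58 Ω.
V = V_supply · R/ΣR = 4.10 × 0.2194 = 0.8997 V.

V ≈ 0.900 V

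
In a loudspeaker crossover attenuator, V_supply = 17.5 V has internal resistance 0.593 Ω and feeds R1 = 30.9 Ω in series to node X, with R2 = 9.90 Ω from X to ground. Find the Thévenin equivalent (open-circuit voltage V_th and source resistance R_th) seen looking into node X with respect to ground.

R1' = 0.593 + 30.9 = 31.49 Ω (source resistance + R1).
With X open, the divider is unloaded: V_th = 17.5 × 9.90/41.39 = 4.185 V.
Looking into X with the source shorted: R_th = R1'·R2/(R1'+R2) = 31.49 × 9.90/41.39 = 7.532 Ω.

V_th ≈ 4.19 V, R_th ≈ 7.53 Ω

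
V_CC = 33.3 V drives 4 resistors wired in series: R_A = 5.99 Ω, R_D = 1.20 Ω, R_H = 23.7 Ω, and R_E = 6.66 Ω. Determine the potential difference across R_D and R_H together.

Series total: ΣR = 5.99 + 1.20 + 23.7 + 6.66 = 37.55 Ω.
R_{R_D..R_H} = 1.20 + 23.7 = 24.90 Ω.
Voltage divider: V = V_CC · (24.90 / 37.55) = 33.3 × 0.6631 = 22.08 V.

V ≈ 22.1 V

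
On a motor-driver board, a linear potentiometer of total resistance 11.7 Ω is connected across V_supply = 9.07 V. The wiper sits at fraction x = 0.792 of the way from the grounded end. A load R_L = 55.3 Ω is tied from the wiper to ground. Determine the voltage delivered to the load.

Lower segment x·R_p = 9.266 Ω; upper segment (1−x)·R_p = 2.434 Ω.
(x·R_p) ‖ R_L = 7.937 Ω.
Then V_out = V_supply · 7.937/(2.434 + 7.937) = 6.942 V.
(Unloaded: V_out = x·V_supply = 7.18 V.)

V_out ≈ 6.94 V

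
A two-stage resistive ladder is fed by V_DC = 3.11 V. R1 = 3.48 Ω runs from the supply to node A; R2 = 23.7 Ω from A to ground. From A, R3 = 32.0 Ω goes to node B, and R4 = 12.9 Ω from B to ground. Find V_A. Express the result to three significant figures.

The second stage (R3 + R4 = 44.90 Ω) loads node A in parallel with R2.
R2 ‖ (R3+R4) = 15.51 Ω.
So V_A = 3.11 × 0.8168 = 2.540 V.

V_A ≈ 2.54 V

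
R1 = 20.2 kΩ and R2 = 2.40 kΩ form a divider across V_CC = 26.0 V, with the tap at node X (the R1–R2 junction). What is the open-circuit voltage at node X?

V_th is the unloaded tap voltage: V_CC · R2/(R1+R2) = 26.0 × 0.1062 = 2.761 V.

V_th ≈ 2.76 V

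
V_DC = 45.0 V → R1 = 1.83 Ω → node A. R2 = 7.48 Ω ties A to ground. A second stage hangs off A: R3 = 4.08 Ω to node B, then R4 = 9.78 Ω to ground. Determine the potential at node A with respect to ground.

The second stage (R3 + R4 = 13.86 Ω) loads node A in parallel with R2.
Effective lower resistance at A: R2 ‖ 13.86 = 4.858 Ω.
First divider: V_A = V_DC · 4.858/(1.83 + 4.858) = 32.69 V.

V_A ≈ 32.7 V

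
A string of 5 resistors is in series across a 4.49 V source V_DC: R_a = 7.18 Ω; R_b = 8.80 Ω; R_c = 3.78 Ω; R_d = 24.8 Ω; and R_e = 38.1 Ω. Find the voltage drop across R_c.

V ≈ 0.205 V

Series total: ΣR = 7.18 + 8.80 + 3.78 + 24.8 + 38.1 = 82.66 Ω.
V = V_DC · R/ΣR = 4.49 × 0.04573 = 0.2053 V.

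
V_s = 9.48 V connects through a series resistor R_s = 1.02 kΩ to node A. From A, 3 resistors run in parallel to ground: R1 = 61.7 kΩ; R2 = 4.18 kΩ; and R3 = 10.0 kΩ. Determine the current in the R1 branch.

Parallel bank: R_p = 1/(1/61.7 + 1/4.18 + 1/10.0) = 2.813 kΩ.
V_A by voltage divider: V_A = 9.48 × 2.813/(1.02 + 2.813) = 6.958 V.
Branch current I = V_A/R1 = 6.958/61.7 = 0.1128 mA.
(Check via current divider: I_total = 2.473 mA; share G_k/ΣG = 0.04560 → same result.)

I ≈ 0.113 mA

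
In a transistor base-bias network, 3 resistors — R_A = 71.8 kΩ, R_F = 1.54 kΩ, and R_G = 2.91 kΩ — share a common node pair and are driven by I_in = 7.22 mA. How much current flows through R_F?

I ≈ 4.66 mA

ΣG = 1/71.8 + 1/1.54 + 1/2.91 = 1.007.
Current divider: I(R_F) = I_in · G_k/ΣG = 7.22 × (0.6494/1.007) = 7.22 × 0.6449 = 4.656 mA.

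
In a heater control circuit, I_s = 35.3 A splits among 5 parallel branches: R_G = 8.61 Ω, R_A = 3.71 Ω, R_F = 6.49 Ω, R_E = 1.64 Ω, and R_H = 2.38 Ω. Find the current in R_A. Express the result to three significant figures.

Total conductance ΣG = 1/8.61 + 1/3.71 + 1/6.49 + 1/1.64 + 1/2.38 = 1.570 (units of 1/Ω).
By the current-divider rule, I = I_s · G_k/ΣG = 35.3 × 0.1717 = 6.062 A.

I ≈ 6.06 A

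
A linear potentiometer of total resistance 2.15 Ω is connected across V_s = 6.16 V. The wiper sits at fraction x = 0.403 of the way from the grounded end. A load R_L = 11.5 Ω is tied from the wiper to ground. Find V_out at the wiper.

V_out ≈ 2.38 V

Split the track: R_lower = x·R_p = 0.8665 Ω, R_upper = (1−x)·R_p = 1.284 Ω.
R_L loads the lower segment: effective lower R = 0.8057 Ω.
Loaded-divider output: V_out = 6.16 × 0.3857 = 2.376 V.
(Unloaded: V_out = x·V_s = 2.48 V.)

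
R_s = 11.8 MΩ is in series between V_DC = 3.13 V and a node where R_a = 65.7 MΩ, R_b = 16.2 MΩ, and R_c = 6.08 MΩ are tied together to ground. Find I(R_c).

Parallel bank: R_p = 1/(1/65.7 + 1/16.2 + 1/6.08) = 4.142 MΩ.
V_A by voltage divider: V_A = 3.13 × 4.142/(11.8 + 4.142) = 0.8132 V.
I(R_c) = V_A / R_c = 0.8132/6.08 = 0.1338 µA.
(Equivalently: I_total = 0.1963 µA, then current-divider fraction G_k/ΣG = 0.6813.)

I ≈ 0.134 µA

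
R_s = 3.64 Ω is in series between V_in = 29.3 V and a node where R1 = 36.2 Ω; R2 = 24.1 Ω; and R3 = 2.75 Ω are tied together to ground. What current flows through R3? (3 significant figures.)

Parallel bank: R_p = 1/(1/36.2 + 1/24.1 + 1/2.75) = 2.311 Ω.
V_A = 29.3 × 2.311/5.951 = 11.38 V.
Branch current I = V_A/R3 = 11.38/2.75 = 4.137 A.

I ≈ 4.14 A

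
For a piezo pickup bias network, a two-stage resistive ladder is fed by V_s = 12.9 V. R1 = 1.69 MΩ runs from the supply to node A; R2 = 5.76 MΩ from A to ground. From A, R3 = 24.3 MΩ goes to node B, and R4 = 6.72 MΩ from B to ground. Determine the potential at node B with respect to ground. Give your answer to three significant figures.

The second stage (R3 + R4 = 31.02 MΩ) loads node A in parallel with R2.
Effective lower resistance at A: R2 ‖ 31.02 = 4.858 MΩ.
So V_A = 12.9 × 0.7419 = 9.571 V.
Stage 2 is unloaded, so V_B = V_A · R4/(R3+R4) = 9.571 × 6.72/31.02 = 2.073 V.

V_B ≈ 2.07 V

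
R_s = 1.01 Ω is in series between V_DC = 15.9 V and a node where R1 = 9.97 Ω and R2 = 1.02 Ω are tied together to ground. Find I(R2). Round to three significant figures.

I ≈ 7.45 A

Combine the parallel branches: R_p = (1/9.97 + 1/1.02)⁻¹ = 0.9253 Ω.
Node voltage V_A = V_DC · R_p/(R_s + R_p) = 15.9 × 0.4781 = 7.602 V.
Branch current I = V_A/R2 = 7.602/1.02 = 7.453 A.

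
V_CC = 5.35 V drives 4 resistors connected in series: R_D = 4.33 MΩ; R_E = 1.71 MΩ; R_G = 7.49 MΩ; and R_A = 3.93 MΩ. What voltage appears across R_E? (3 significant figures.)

V ≈ 0.524 V

ΣR = 4.33 + 1.71 + 7.49 + 3.93 = 17.46 MΩ.
Voltage divider: V = V_CC · (1.710 / 17.46) = 5.35 × 0.09794 = 0.5240 V.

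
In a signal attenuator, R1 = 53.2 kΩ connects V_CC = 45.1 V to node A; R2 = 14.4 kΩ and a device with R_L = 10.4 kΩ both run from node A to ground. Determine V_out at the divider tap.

R2 ‖ R_L = (14.4 × 10.4)/(14.4 + 10.4) = 6.039 kΩ.
Then V_out = V_CC · R2'/(R1 + R2') = 45.1 × 6.039/59.24 = 4.597 V.
(Unloaded it would be 9.61 V; the load pulls it down.)

V_out ≈ 4.60 V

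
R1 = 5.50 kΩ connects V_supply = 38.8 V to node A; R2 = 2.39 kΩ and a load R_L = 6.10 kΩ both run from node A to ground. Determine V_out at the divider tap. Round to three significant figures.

V_out ≈ 9.23 V

The load sits in parallel with R2, giving an effective lower resistance R2' = R2·R_L/(R2+R_L) = 1.717 kΩ.
Then V_out = V_supply · R2'/(R1 + R2') = 38.8 × 1.717/7.217 = 9.232 V.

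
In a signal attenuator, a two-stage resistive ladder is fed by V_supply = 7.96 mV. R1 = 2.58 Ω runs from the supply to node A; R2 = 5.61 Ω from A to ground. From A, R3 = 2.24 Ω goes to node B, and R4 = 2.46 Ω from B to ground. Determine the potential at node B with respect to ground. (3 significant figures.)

The second stage (R3 + R4 = 4.700 Ω) loads node A in parallel with R2.
Effective lower resistance at A: R2 ‖ 4.700 = 2.557 Ω.
First divider: V_A = V_supply · 2.557/(2.58 + 2.557) = 3.963 mV.
Stage 2 is unloaded, so V_B = V_A · R4/(R3+R4) = 3.963 × 2.46/4.700 = 2.074 mV.

V_B ≈ 2.07 mV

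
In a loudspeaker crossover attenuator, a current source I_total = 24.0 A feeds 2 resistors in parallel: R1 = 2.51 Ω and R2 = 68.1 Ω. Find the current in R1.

I ≈ 23.1 A

For two parallel branches, I_k = I_total · (other R)/(sum of R).
I(R1) = 24.0 × 68.1/(2.51 + 68.1) = 24.0 × 0.9645 = 23.15 A.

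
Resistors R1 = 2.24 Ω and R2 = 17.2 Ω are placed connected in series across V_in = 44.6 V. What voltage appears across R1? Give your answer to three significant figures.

V ≈ 5.14 V

ΣR = 2.24 + 17.2 = 19.44 Ω.
Voltage divider: V = V_in · (2.240 / 19.44) = 44.6 × 0.1152 = 5.139 V.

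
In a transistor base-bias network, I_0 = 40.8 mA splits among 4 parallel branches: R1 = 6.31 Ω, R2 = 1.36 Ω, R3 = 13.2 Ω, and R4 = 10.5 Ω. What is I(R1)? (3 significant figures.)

I ≈ 6.07 mA

ΣG = 1/6.31 + 1/1.36 + 1/13.2 + 1/10.5 = 1.065.
By the current-divider rule, I = I_0 · G_k/ΣG = 40.8 × 0.1488 = 6.073 mA.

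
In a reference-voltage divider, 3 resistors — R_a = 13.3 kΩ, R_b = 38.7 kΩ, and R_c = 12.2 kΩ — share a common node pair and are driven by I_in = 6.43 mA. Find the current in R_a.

I ≈ 2.64 mA

ΣG = 1/13.3 + 1/38.7 + 1/12.2 = 0.1830.
By the current-divider rule, I = I_in · G_k/ΣG = 6.43 × 0.4109 = 2.642 mA.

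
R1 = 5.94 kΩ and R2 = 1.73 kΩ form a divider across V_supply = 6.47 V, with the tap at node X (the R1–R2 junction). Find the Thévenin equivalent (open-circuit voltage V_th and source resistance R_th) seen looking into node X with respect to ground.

Open-circuit (no load on X): V_th = V_supply · R2/(R1 + R2) = 6.47 × 1.73/(5.940 + 1.73) = 1.459 V.
Zeroing V_supply shorts the top of R1 to ground, so R_th = R1 ‖ R2 = 1.340 kΩ.

V_th ≈ 1.46 V, R_th ≈ 1.34 kΩ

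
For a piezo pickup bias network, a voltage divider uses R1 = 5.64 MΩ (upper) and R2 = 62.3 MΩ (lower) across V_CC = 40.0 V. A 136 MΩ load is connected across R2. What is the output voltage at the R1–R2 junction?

First combine the lower leg with the load: R2 ‖ R_L = 42.73 MΩ.
Voltage divider with the loaded lower leg: V_out = 40.0 × 42.73/(5.64 + 42.73) = 40.0 × 0.8834 = 35.34 V.

V_out ≈ 35.3 V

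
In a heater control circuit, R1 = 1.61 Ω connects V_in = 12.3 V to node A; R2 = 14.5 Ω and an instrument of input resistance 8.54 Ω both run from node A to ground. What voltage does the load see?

R2 ‖ R_L = (14.5 × 8.54)/(14.5 + 8.54) = 5.375 Ω.
Now apply the divider: V_out = 12.3 × 0.7695 = 9.465 V.

V_out ≈ 9.46 V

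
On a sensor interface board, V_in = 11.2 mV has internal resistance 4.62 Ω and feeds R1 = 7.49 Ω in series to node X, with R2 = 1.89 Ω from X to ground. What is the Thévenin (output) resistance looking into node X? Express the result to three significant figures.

R_th ≈ 1.63 Ω

R1' = 4.62 + 7.49 = 12.11 Ω (source resistance + R1).
With V_in suppressed (replaced by a short), R_th = R1' ‖ R2 = (12.11 × 1.89)/(12.11 + 1.89) = 1.635 Ω.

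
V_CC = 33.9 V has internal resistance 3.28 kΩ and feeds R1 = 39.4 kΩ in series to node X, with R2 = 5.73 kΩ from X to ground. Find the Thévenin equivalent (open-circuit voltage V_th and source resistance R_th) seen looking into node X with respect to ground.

R1' = 3.28 + 39.4 = 42.68 kΩ (source resistance + R1).
V_th is the unloaded tap voltage: V_CC · R2/(R1'+R2) = 33.9 × 0.1184 = 4.013 V.
Zeroing V_CC shorts the top of R1' to ground, so R_th = R1' ‖ R2 = 5.052 kΩ.

V_th ≈ 4.01 V, R_th ≈ 5.05 kΩ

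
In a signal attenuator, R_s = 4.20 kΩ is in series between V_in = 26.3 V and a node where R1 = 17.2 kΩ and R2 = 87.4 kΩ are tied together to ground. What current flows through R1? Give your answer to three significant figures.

Combine the parallel branches: R_p = (1/17.2 + 1/87.4)⁻¹ = 14.37 kΩ.
V_A = 26.3 × 14.37/18.57 = 20.35 V.
Branch current I = V_A/R1 = 20.35/17.2 = 1.183 mA.

I ≈ 1.18 mA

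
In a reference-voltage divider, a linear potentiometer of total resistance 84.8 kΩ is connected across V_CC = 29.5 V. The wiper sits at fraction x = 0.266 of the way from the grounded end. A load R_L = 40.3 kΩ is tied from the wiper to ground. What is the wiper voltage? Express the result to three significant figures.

Split the track: R_lower = x·R_p = 22.56 kΩ, R_upper = (1−x)·R_p = 62.24 kΩ.
(x·R_p) ‖ R_L = 14.46 kΩ.
Then V_out = V_CC · 14.46/(62.24 + 14.46) = 5.562 V.

V_out ≈ 5.56 V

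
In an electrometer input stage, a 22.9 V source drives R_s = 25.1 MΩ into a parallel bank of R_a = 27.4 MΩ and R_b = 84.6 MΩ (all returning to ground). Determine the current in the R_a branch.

I ≈ 0.378 µA

Equivalent of the parallel group: R_p = 20.70 MΩ.
Node voltage V_A = V_CC · R_p/(R_s + R_p) = 22.9 × 0.4519 = 10.35 V.
I(R_a) = V_A / R_a = 10.35/27.4 = 0.3777 µA.
(Equivalently: I_total = 0.5000 µA, then current-divider fraction G_k/ΣG = 0.7554.)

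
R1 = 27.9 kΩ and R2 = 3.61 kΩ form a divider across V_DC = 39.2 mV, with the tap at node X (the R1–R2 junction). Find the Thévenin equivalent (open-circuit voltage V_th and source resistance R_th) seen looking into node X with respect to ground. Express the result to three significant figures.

V_th ≈ 4.49 mV, R_th ≈ 3.20 kΩ

Open-circuit (no load on X): V_th = V_DC · R2/(R1 + R2) = 39.2 × 3.61/(27.90 + 3.61) = 4.491 mV.
Zeroing V_DC shorts the top of R1 to ground, so R_th = R1 ‖ R2 = 3.196 kΩ.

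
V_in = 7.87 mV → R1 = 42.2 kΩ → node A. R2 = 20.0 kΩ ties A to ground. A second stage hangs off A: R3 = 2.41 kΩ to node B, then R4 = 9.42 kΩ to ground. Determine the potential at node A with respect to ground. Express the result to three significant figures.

Looking into the second stage from A: R3 + R4 = 11.83 kΩ appears in parallel with R2.
Effective lower resistance at A: R2 ‖ 11.83 = 7.433 kΩ.
V_A = 7.87 × 7.433/(42.2 + 7.433) = 1.179 mV.

V_A ≈ 1.18 mV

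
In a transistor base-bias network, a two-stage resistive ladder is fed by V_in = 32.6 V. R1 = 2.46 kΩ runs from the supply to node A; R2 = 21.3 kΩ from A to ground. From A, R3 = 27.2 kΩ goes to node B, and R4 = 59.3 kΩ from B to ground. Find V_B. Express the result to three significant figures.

V_B ≈ 19.5 V

The second stage (R3 + R4 = 86.50 kΩ) loads node A in parallel with R2.
Effective lower resistance at A: R2 ‖ 86.50 = 17.09 kΩ.
So V_A = 32.6 × 0.8742 = 28.50 V.
Stage 2 is unloaded, so V_B = V_A · R4/(R3+R4) = 28.50 × 59.3/86.50 = 19.54 V.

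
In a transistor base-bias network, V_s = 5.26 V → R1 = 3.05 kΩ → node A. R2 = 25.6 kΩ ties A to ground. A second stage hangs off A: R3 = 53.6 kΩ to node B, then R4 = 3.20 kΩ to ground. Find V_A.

Looking into the second stage from A: R3 + R4 = 56.80 kΩ appears in parallel with R2.
R2 ‖ (R3+R4) = 17.65 kΩ.
V_A = 5.26 × 17.65/(3.05 + 17.65) = 4.485 V.

V_A ≈ 4.48 V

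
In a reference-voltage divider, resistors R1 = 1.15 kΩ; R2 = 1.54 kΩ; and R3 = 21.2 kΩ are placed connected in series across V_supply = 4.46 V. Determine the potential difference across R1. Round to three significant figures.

V ≈ 0.215 V

ΣR = 1.15 + 1.54 + 21.2 = 23.89 kΩ.
Voltage divider: V = V_supply · (1.150 / 23.89) = 4.46 × 0.04814 = 0.2147 V.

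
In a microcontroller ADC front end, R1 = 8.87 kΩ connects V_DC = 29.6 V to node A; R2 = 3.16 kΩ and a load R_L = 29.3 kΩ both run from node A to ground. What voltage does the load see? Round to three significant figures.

V_out ≈ 7.20 V

First combine the lower leg with the load: R2 ‖ R_L = 2.852 kΩ.
Voltage divider with the loaded lower leg: V_out = 29.6 × 2.852/(8.87 + 2.852) = 29.6 × 0.2433 = 7.202 V.
(Unloaded it would be 7.78 V; the load pulls it down.)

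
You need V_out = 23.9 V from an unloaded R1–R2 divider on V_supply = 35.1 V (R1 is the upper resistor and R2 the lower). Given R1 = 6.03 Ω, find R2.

Required fraction k = V_out/V_supply = 0.6809.
So R2 = R1 · V_out/(V_supply − V_out) = 6.03 × 23.9/(35.1 − 23.9) = 6.03 × 2.134 = 12.87 Ω.

R2 ≈ 12.9 Ω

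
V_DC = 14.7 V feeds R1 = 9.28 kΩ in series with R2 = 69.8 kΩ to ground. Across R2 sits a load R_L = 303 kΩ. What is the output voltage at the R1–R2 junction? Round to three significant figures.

V_out ≈ 12.6 V

R2 ‖ R_L = (69.8 × 303)/(69.8 + 303) = 56.73 kΩ.
Now apply the divider: V_out = 14.7 × 0.8594 = 12.63 V.
(Unloaded it would be 13.0 V; the load pulls it down.)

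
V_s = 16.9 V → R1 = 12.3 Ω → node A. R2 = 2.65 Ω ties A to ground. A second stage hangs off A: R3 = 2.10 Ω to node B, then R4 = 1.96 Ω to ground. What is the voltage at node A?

V_A ≈ 1.95 V

The second stage (R3 + R4 = 4.060 Ω) loads node A in parallel with R2.
R2 ‖ (R3+R4) = 1.603 Ω.
First divider: V_A = V_s · 1.603/(12.3 + 1.603) = 1.949 V.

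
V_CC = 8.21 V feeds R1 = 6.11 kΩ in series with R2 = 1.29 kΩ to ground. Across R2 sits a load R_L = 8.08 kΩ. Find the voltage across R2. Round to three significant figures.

The load sits in parallel with R2, giving an effective lower resistance R2' = R2·R_L/(R2+R_L) = 1.112 kΩ.
Now apply the divider: V_out = 8.21 × 0.1540 = 1.265 V.

V_out ≈ 1.26 V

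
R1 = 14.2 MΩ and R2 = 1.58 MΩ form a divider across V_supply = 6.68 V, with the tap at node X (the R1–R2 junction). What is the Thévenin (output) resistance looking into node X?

R_th ≈ 1.42 MΩ

With V_supply suppressed (replaced by a short), R_th = R1 ‖ R2 = (14.20 × 1.58)/(14.20 + 1.58) = 1.422 MΩ.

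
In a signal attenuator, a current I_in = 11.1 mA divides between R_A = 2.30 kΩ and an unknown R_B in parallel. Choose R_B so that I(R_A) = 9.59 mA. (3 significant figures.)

R_B ≈ 14.6 kΩ

The fraction through R_A equals R_B/(R_A+R_B).
With f = 0.8640, R_B = R_A · f/(1−f) = 2.30 × 6.351 = 14.61 kΩ.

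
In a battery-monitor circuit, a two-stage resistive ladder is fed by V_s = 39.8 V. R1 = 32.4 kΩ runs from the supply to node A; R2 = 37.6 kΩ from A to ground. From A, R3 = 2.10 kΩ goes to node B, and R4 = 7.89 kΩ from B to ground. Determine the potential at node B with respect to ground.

Node A sees R2 in parallel with the series input of stage 2, R3 + R4 = 9.990 kΩ.
Effective lower resistance at A: R2 ‖ 9.990 = 7.893 kΩ.
So V_A = 39.8 × 0.1959 = 7.796 V.
Then the unloaded second divider: V_B = V_A × R4/(R3+R4) = 7.796 × 0.7898 = 6.157 V.

V_B ≈ 6.16 V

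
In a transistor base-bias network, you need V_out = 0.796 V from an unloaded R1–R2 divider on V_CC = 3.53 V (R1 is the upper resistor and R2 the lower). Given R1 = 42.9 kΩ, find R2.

The divider ratio is R2/(R1+R2) = 0.796/3.53 = 0.2255.
So R2 = R1 · V_out/(V_CC − V_out) = 42.9 × 0.796/(3.53 − 0.796) = 42.9 × 0.2911 = 12.49 kΩ.

R2 ≈ 12.5 kΩ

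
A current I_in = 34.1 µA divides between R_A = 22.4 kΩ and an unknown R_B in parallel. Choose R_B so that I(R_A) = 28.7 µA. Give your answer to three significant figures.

R_B ≈ 119 kΩ

The fraction through R_A equals R_B/(R_A+R_B).
With f = 0.8416, R_B = R_A · f/(1−f) = 22.4 × 5.315 = 119.1 kΩ.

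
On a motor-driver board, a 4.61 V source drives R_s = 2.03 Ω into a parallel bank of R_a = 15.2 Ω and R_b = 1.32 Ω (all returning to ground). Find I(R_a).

I ≈ 0.114 A

Combine the parallel branches: R_p = (1/15.2 + 1/1.32)⁻¹ = 1.215 Ω.
V_A = 4.61 × 1.215/3.245 = 1.726 V.
Branch current I = V_A/R_a = 1.726/15.2 = 0.1135 A.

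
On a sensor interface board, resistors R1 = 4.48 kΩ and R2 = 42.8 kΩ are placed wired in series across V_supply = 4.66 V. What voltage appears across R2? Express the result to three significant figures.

V ≈ 4.22 V

Total series resistance ΣR = 4.48 + 42.8 = 47.28 kΩ.
By the voltage-divider rule, V = 4.66 × 42.80/47.28 = 4.218 V.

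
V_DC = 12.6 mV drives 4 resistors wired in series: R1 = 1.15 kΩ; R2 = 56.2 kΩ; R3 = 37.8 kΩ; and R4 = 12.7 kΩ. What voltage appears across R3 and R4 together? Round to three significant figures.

V ≈ 5.90 mV

Series total: ΣR = 1.15 + 56.2 + 37.8 + 12.7 = 107.8 kΩ.
R_{R3..R4} = 37.8 + 12.7 = 50.50 kΩ.
V = V_DC · R/ΣR = 12.6 × 0.4682 = 5.900 mV.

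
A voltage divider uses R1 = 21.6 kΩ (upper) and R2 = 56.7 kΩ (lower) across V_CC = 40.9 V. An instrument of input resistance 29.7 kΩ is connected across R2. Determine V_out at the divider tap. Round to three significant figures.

V_out ≈ 19.4 V

R2 ‖ R_L = (56.7 × 29.7)/(56.7 + 29.7) = 19.49 kΩ.
Voltage divider with the loaded lower leg: V_out = 40.9 × 19.49/(21.6 + 19.49) = 40.9 × 0.4743 = 19.40 V.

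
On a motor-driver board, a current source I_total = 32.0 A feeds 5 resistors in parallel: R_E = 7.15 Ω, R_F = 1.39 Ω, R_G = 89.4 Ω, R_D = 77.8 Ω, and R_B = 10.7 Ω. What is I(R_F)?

ΣG = 1/7.15 + 1/1.39 + 1/89.4 + 1/77.8 + 1/10.7 = 0.9768.
R_F takes the fraction G_k/ΣG = 0.7194/0.9768 = 0.7365, so I = 32.0 × 0.7365 = 23.57 A.

I ≈ 23.6 A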